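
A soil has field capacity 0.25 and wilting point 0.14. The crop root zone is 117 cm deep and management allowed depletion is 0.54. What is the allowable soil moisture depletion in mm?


SMD = (FC - PWP) * d * MAD * 10
SMD = (0.25 - 0.14) * 117 * 0.54 * 10
SMD = 0.1100 * 117 * 0.54 * 10

69.4980 mm


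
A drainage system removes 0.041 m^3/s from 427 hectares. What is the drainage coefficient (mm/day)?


DC = Q * 86400 / (A * 10000) * 1000
DC = 0.041 * 86400 / (427 * 10000) * 1000
DC = 3542400.0000 / 4270000

0.8296 mm/day


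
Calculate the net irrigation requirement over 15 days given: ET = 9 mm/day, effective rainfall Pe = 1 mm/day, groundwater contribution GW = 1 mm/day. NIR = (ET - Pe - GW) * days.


Daily deficit = ET - Pe - GW = 9 - 1 - 1 = 7 mm/day
NIR = 7 * 15 = 105 mm

105.0000 mm


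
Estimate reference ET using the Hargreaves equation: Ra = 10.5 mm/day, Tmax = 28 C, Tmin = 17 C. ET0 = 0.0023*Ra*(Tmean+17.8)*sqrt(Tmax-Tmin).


Tmean = (Tmax + Tmin)/2 = (28 + 17)/2 = 22.5
ET0 = 0.0023 * 10.5 * (22.5 + 17.8) * sqrt(28 - 17)
ET0 = 0.0023 * 10.5 * 40.3 * 3.316625

3.2279 mm/day


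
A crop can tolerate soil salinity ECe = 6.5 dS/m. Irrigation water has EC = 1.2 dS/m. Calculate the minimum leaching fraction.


LR = ECiw / (5*ECe - ECiw)
LR = 1.2 / (5*6.5 - 1.2)
LR = 1.2 / 31.3000

0.0383


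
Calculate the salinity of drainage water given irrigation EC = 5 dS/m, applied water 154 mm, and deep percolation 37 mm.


EC_dw = EC_iw * D_iw / D_dw
EC_dw = 5 * 154 / 37
EC_dw = 770 / 37

20.8108 dS/m


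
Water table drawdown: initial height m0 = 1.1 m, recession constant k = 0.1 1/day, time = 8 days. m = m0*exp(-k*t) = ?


m = m0 * exp(-k*t)
m = 1.1 * exp(-0.1 * 8)
m = 1.1 * exp(-0.8000)

0.4943 m


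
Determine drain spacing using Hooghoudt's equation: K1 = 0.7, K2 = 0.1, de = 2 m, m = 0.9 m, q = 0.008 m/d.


S^2 = 8*K2*de*m/q + 4*K1*m^2/q
S^2 = 8*0.1*2*0.9/0.008 + 4*0.7*0.9^2/0.008
S = sqrt(463.5000)

21.5291 m


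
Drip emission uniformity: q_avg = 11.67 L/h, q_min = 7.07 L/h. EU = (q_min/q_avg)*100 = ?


EU = (q_min/q_avg)*100 = (7.07/11.67)*100 = 60.5827%

60.5827 %


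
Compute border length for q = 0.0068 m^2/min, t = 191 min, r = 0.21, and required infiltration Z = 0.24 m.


L = q*t/((1+r)*Z)
L = 0.0068*191/((1+0.21)*0.24)
L = 1.2988/0.2904

4.4725 m


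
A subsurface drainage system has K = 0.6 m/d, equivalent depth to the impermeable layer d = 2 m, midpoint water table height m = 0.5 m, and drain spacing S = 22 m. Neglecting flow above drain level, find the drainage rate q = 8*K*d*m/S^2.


q = 8*K*d*m/S^2
q = 8*0.6*2*0.5/22^2
q = 4.8000 / 484

0.0099 m/d


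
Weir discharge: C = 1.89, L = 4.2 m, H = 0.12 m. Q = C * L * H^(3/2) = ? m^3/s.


Q = C * L * H^(3/2) = 1.89 * 4.2 * 0.12^1.5 = 1.89 * 4.2 * 0.041569

0.3300 m^3/s


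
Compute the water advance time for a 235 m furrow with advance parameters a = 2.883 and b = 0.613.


t = (L/a)^(1/b)
t = (235/2.883)^(1/0.613)
t = 81.512314^(1/0.613)

1311.6540 min


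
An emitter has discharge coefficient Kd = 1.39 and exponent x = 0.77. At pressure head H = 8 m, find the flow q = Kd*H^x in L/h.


q = Kd * H^x = 1.39 * 8^0.77 = 1.39 * 4.958831

6.8928 L/h


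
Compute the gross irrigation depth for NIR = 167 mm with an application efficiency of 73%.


Ea = 73% = 0.73
GID = NIR / Ea = 167 / 0.73 = 228.7671 mm

228.7671 mm


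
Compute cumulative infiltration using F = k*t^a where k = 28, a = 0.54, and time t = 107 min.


F = k * t^a = 28 * 107^0.54
F = 28 * 12.470023

349.1606 mm


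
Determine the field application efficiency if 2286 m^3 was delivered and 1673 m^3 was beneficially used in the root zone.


Ea = V_root / V_field * 100 = 1673 / 2286 * 100 = 73.1846%

73.1846 %


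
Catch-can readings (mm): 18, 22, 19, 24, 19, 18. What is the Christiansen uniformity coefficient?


mean = 20.000000 mm
MAD = 2.000000 mm
CU = (1 - 2.000000/20.000000)*100

90.0000 %


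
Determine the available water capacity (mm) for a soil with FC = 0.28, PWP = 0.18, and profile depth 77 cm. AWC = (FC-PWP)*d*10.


AWC = (FC - PWP) * d * 10
AWC = (0.28 - 0.18) * 77 * 10
AWC = 0.1000 * 77 * 10

77.0000 mm


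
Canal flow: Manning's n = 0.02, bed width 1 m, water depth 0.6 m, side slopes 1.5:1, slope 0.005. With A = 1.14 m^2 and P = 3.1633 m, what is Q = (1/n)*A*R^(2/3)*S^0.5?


R = A/P = 1.14/3.1633 = 0.360383
Q = (1/0.02) * 1.14 * 0.360383^(2/3) * 0.005^0.5

2.0411 m^3/s


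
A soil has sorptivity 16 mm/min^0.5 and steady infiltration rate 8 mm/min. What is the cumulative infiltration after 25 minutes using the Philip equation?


F = S*sqrt(t) + A*t
F = 16*sqrt(25) + 8*25
F = 16*5.000000 + 200

280.0000 mm


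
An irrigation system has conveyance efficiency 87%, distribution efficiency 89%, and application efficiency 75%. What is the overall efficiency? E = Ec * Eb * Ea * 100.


Ec = 0.87, Eb = 0.89, Ea = 0.75
E = 0.87 * 0.89 * 0.75 * 100 = 58.0725%

58.0725 %


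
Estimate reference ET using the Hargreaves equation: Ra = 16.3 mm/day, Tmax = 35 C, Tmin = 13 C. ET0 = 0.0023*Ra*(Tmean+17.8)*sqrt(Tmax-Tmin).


Tmean = (Tmax + Tmin)/2 = (35 + 13)/2 = 24.0
ET0 = 0.0023 * 16.3 * (24.0 + 17.8) * sqrt(35 - 13)
ET0 = 0.0023 * 16.3 * 41.8 * 4.690416

7.3503 mm/day


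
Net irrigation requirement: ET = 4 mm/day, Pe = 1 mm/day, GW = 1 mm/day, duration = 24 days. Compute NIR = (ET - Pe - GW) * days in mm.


Daily deficit = ET - Pe - GW = 4 - 1 - 1 = 2 mm/day
NIR = 2 * 24 = 48 mm

48.0000 mm


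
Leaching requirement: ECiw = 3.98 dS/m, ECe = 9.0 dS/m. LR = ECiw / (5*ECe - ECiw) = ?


LR = ECiw / (5*ECe - ECiw)
LR = 3.98 / (5*9.0 - 3.98)
LR = 3.98 / 41.0200

0.0970


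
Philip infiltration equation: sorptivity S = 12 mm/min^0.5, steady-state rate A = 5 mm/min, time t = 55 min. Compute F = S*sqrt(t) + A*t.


F = S*sqrt(t) + A*t
F = 12*sqrt(55) + 5*55
F = 12*7.416198 + 275

363.9944 mm


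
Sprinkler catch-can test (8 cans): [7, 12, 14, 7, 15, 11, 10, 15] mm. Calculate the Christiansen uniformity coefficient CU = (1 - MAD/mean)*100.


mean = 11.375000 mm
MAD = 2.625000 mm
CU = (1 - 2.625000/11.375000)*100

76.9231 %


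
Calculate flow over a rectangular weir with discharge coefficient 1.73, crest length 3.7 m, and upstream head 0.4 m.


Q = C * L * H^(3/2) = 1.73 * 3.7 * 0.4^1.5 = 1.73 * 3.7 * 0.252982

1.6193 m^3/s


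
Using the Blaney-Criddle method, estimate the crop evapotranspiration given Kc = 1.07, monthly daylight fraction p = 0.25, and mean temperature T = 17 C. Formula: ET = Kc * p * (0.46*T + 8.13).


ET = Kc * p * (0.46*T + 8.13)
ET = 1.07 * 0.25 * (0.46*17 + 8.13)
ET = 1.07 * 0.25 * 15.9500

4.2666 mm/day


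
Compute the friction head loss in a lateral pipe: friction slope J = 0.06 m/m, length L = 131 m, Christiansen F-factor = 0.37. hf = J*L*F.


hf = J * L * F = 0.06 * 131 * 0.37 = 2.9082 m

2.9082 m


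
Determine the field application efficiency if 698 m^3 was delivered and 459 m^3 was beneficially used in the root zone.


Ea = V_root / V_field * 100 = 459 / 698 * 100 = 65.7593%

65.7593 %


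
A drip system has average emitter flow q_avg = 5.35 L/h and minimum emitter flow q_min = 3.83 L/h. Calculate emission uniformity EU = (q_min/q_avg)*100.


EU = (q_min/q_avg)*100 = (3.83/5.35)*100 = 71.5888%

71.5888 %


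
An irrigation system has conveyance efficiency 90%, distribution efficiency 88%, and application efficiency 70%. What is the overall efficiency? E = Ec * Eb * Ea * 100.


Ec = 0.9, Eb = 0.88, Ea = 0.7
E = 0.9 * 0.88 * 0.7 * 100 = 55.4400%

55.4400 %


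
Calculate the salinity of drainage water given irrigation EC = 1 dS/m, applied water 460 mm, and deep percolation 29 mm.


EC_dw = EC_iw * D_iw / D_dw
EC_dw = 1 * 460 / 29
EC_dw = 460 / 29

15.8621 dS/m


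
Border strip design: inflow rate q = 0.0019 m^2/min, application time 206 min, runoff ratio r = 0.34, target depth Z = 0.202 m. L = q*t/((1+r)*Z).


L = q*t/((1+r)*Z)
L = 0.0019*206/((1+0.34)*0.202)
L = 0.3914/0.27068

1.4460 m


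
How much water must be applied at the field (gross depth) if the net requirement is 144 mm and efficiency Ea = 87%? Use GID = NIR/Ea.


Ea = 87% = 0.87
GID = NIR / Ea = 144 / 0.87 = 165.5172 mm

165.5172 mm


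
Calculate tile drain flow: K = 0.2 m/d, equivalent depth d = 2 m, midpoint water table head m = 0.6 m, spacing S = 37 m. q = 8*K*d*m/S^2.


q = 8*K*d*m/S^2
q = 8*0.2*2*0.6/37^2
q = 1.9200 / 1369

0.0014 m/d


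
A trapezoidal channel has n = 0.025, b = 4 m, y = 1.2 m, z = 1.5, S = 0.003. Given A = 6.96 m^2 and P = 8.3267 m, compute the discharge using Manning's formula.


R = A/P = 6.96/8.3267 = 0.835865
Q = (1/0.025) * 6.96 * 0.835865^(2/3) * 0.003^0.5

13.5307 m^3/s


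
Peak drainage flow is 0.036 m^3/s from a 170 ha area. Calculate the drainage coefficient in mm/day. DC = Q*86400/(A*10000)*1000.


DC = Q * 86400 / (A * 10000) * 1000
DC = 0.036 * 86400 / (170 * 10000) * 1000
DC = 3110400.0000 / 1700000

1.8296 mm/day


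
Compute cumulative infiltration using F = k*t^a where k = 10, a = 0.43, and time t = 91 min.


F = k * t^a = 10 * 91^0.43
F = 10 * 6.956452

69.5645 mm


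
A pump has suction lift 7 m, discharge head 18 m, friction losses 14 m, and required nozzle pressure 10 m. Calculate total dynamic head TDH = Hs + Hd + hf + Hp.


TDH = Hs + Hd + hf + Hp = 7 + 18 + 14 + 10 = 49

49 m


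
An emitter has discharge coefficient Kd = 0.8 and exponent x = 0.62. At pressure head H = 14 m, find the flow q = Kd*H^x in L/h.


q = Kd * H^x = 0.8 * 14^0.62 = 0.8 * 5.135697

4.1086 L/h


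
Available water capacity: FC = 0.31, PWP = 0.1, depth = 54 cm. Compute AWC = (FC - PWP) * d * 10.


AWC = (FC - PWP) * d * 10
AWC = (0.31 - 0.1) * 54 * 10
AWC = 0.2100 * 54 * 10

113.4000 mm


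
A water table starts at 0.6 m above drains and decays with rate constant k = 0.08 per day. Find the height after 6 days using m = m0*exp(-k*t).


m = m0 * exp(-k*t)
m = 0.6 * exp(-0.08 * 6)
m = 0.6 * exp(-0.4800)

0.3713 m


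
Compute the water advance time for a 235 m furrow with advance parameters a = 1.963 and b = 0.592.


t = (L/a)^(1/b)
t = (235/1.963)^(1/0.592)
t = 119.714722^(1/0.592)

3238.8020 min


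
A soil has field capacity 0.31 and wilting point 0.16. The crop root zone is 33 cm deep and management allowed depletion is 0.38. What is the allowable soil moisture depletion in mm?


SMD = (FC - PWP) * d * MAD * 10
SMD = (0.31 - 0.16) * 33 * 0.38 * 10
SMD = 0.1500 * 33 * 0.38 * 10

18.8100 mm


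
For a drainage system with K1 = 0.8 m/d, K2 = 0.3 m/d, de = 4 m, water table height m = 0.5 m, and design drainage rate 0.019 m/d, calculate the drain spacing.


S^2 = 8*K2*de*m/q + 4*K1*m^2/q
S^2 = 8*0.3*4*0.5/0.019 + 4*0.8*0.5^2/0.019
S = sqrt(294.7368)

17.1679 m


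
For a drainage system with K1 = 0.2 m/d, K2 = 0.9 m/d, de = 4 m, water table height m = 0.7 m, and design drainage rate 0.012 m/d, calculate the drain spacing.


S^2 = 8*K2*de*m/q + 4*K1*m^2/q
S^2 = 8*0.9*4*0.7/0.012 + 4*0.2*0.7^2/0.012
S = sqrt(1712.6667)

41.3844 m


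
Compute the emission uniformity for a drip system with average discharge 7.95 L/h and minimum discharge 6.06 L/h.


EU = (q_min/q_avg)*100 = (6.06/7.95)*100 = 76.2264%

76.2264 %


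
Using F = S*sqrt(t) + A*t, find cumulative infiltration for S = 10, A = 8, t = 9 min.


F = S*sqrt(t) + A*t
F = 10*sqrt(9) + 8*9
F = 10*3.000000 + 72

102.0000 mm


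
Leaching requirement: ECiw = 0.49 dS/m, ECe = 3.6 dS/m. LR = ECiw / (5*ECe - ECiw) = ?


LR = ECiw / (5*ECe - ECiw)
LR = 0.49 / (5*3.6 - 0.49)
LR = 0.49 / 17.5100

0.0280


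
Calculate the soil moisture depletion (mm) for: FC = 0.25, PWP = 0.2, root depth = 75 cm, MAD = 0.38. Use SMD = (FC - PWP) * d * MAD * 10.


SMD = (FC - PWP) * d * MAD * 10
SMD = (0.25 - 0.2) * 75 * 0.38 * 10
SMD = 0.0500 * 75 * 0.38 * 10

14.2500 mm


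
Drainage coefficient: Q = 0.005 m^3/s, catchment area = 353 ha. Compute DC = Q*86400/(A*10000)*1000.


DC = Q * 86400 / (A * 10000) * 1000
DC = 0.005 * 86400 / (353 * 10000) * 1000
DC = 432000.0000 / 3530000

0.1224 mm/day


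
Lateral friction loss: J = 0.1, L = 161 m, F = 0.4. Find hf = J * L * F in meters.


hf = J * L * F = 0.1 * 161 * 0.4 = 6.4400 m

6.4400 m


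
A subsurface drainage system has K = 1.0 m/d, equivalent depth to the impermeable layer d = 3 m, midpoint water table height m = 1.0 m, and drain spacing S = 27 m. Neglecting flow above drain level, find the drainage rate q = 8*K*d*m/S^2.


q = 8*K*d*m/S^2
q = 8*1.0*3*1.0/27^2
q = 24.0000 / 729

0.0329 m/d


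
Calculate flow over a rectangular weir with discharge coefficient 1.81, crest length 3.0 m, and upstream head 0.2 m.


Q = C * L * H^(3/2) = 1.81 * 3.0 * 0.2^1.5 = 1.81 * 3.0 * 0.089443

0.4857 m^3/s


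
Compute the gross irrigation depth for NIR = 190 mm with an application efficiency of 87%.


Ea = 87% = 0.87
GID = NIR / Ea = 190 / 0.87 = 218.3908 mm

218.3908 mm


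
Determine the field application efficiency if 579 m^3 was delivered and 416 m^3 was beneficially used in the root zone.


Ea = V_root / V_field * 100 = 416 / 579 * 100 = 71.8480%

71.8480 %


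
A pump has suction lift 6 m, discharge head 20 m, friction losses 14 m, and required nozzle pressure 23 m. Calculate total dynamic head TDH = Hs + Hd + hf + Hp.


TDH = Hs + Hd + hf + Hp = 6 + 20 + 14 + 23 = 63

63 m


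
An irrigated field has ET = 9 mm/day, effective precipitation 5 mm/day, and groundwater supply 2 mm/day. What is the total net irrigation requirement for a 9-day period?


Daily deficit = ET - Pe - GW = 9 - 5 - 2 = 2 mm/day
NIR = 2 * 9 = 18 mm

18.0000 mm


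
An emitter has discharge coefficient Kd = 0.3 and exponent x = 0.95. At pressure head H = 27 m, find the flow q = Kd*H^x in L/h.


q = Kd * H^x = 0.3 * 27^0.95 = 0.3 * 22.897896

6.8694 L/h


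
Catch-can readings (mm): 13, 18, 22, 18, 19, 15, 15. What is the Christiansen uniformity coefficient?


mean = 17.142857 mm
MAD = 2.408163 mm
CU = (1 - 2.408163/17.142857)*100

85.9524 %


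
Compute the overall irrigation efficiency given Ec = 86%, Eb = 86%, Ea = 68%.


Ec = 0.86, Eb = 0.86, Ea = 0.68
E = 0.86 * 0.86 * 0.68 * 100 = 50.2928%

50.2928 %


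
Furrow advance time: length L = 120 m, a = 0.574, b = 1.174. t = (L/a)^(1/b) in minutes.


t = (L/a)^(1/b)
t = (120/0.574)^(1/1.174)
t = 209.059233^(1/1.174)

94.7064 min


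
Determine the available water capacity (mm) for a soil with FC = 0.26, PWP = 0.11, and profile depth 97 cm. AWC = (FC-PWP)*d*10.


AWC = (FC - PWP) * d * 10
AWC = (0.26 - 0.11) * 97 * 10
AWC = 0.1500 * 97 * 10

145.5000 mm


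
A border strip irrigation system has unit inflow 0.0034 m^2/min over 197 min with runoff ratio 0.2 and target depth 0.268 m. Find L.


L = q*t/((1+r)*Z)
L = 0.0034*197/((1+0.2)*0.268)
L = 0.6698/0.3216

2.0827 m


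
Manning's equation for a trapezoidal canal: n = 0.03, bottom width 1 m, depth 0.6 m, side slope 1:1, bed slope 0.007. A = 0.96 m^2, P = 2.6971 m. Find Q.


R = A/P = 0.96/2.6971 = 0.355938
Q = (1/0.03) * 0.96 * 0.355938^(2/3) * 0.007^0.5

1.3447 m^3/s


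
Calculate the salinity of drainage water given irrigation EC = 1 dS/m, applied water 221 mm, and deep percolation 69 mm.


EC_dw = EC_iw * D_iw / D_dw
EC_dw = 1 * 221 / 69
EC_dw = 221 / 69

3.2029 dS/m


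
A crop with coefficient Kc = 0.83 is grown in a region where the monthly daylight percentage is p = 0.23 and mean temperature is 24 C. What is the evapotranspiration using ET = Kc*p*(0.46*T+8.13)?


ET = Kc * p * (0.46*T + 8.13)
ET = 0.83 * 0.23 * (0.46*24 + 8.13)
ET = 0.83 * 0.23 * 19.1700

3.6596 mm/day


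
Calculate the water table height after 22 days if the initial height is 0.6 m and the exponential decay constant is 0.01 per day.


m = m0 * exp(-k*t)
m = 0.6 * exp(-0.01 * 22)
m = 0.6 * exp(-0.2200)

0.4815 m


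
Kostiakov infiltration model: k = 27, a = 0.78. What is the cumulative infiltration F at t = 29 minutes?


F = k * t^a = 27 * 29^0.78
F = 27 * 13.825169

373.2796 mm


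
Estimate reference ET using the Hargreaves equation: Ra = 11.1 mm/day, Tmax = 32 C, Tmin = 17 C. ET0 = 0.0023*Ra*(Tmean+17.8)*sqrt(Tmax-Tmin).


Tmean = (Tmax + Tmin)/2 = (32 + 17)/2 = 24.5
ET0 = 0.0023 * 11.1 * (24.5 + 17.8) * sqrt(32 - 17)
ET0 = 0.0023 * 11.1 * 42.3 * 3.872983

4.1825 mm/day


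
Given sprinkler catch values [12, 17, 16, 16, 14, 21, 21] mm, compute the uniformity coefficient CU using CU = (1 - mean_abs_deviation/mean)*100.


mean = 16.714286 mm
MAD = 2.530612 mm
CU = (1 - 2.530612/16.714286)*100

84.8596 %


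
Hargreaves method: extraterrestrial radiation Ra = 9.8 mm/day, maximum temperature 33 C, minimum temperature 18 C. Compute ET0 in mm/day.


Tmean = (Tmax + Tmin)/2 = (33 + 18)/2 = 25.5
ET0 = 0.0023 * 9.8 * (25.5 + 17.8) * sqrt(33 - 18)
ET0 = 0.0023 * 9.8 * 43.3 * 3.872983

3.7800 mm/day


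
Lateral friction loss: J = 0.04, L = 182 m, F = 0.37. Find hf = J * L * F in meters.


hf = J * L * F = 0.04 * 182 * 0.37 = 2.6936 m

2.6936 m


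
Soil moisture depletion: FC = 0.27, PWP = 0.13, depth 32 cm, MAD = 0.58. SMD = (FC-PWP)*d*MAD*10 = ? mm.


SMD = (FC - PWP) * d * MAD * 10
SMD = (0.27 - 0.13) * 32 * 0.58 * 10
SMD = 0.1400 * 32 * 0.58 * 10

25.9840 mm


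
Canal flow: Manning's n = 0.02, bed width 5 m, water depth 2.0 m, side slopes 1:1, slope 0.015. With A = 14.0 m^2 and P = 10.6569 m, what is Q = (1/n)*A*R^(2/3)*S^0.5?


R = A/P = 14.0/10.6569 = 1.313703
Q = (1/0.02) * 14.0 * 1.313703^(2/3) * 0.015^0.5

102.8352 m^3/s


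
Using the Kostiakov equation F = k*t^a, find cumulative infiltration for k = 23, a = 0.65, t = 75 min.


F = k * t^a = 23 * 75^0.65
F = 23 * 16.549688

380.6428 mm


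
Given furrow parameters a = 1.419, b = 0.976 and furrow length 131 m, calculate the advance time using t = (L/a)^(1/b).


t = (L/a)^(1/b)
t = (131/1.419)^(1/0.976)
t = 92.318534^(1/0.976)

103.1848 min


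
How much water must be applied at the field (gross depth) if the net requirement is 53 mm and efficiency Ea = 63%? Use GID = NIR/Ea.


Ea = 63% = 0.63
GID = NIR / Ea = 53 / 0.63 = 84.1270 mm

84.1270 mm


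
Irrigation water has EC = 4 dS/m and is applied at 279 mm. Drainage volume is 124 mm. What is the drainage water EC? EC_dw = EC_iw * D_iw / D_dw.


EC_dw = EC_iw * D_iw / D_dw
EC_dw = 4 * 279 / 124
EC_dw = 1116 / 124

9.0000 dS/m


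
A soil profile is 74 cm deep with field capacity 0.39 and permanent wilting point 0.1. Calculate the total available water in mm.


AWC = (FC - PWP) * d * 10
AWC = (0.39 - 0.1) * 74 * 10
AWC = 0.2900 * 74 * 10

214.6000 mm


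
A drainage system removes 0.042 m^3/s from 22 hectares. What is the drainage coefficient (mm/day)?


DC = Q * 86400 / (A * 10000) * 1000
DC = 0.042 * 86400 / (22 * 10000) * 1000
DC = 3628800.0000 / 220000

16.4945 mm/day


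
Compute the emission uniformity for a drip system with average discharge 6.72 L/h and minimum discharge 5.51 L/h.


EU = (q_min/q_avg)*100 = (5.51/6.72)*100 = 81.9940%

81.9940 %


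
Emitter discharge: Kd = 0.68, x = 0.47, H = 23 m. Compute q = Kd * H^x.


q = Kd * H^x = 0.68 * 23^0.47 = 0.68 * 4.365280

2.9684 L/h


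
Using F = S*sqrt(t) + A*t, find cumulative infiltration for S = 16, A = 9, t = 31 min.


F = S*sqrt(t) + A*t
F = 16*sqrt(31) + 9*31
F = 16*5.567764 + 279

368.0842 mm


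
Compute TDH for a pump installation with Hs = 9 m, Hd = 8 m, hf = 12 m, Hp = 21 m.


TDH = Hs + Hd + hf + Hp = 9 + 8 + 12 + 21 = 50

50 m


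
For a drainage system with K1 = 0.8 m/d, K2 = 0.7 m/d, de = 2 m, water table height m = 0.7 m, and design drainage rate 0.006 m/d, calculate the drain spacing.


S^2 = 8*K2*de*m/q + 4*K1*m^2/q
S^2 = 8*0.7*2*0.7/0.006 + 4*0.8*0.7^2/0.006
S = sqrt(1568.0000)

39.5980 m


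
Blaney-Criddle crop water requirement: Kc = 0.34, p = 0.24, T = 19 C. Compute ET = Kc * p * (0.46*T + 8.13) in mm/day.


ET = Kc * p * (0.46*T + 8.13)
ET = 0.34 * 0.24 * (0.46*19 + 8.13)
ET = 0.34 * 0.24 * 16.8700

1.3766 mm/day


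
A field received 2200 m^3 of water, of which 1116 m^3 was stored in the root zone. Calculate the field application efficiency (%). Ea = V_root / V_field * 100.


Ea = V_root / V_field * 100 = 1116 / 2200 * 100 = 50.7273%

50.7273 %


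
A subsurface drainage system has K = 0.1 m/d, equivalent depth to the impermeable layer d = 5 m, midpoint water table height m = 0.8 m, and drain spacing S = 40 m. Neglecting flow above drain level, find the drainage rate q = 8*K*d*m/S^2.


q = 8*K*d*m/S^2
q = 8*0.1*5*0.8/40^2
q = 3.2000 / 1600

0.0020 m/d


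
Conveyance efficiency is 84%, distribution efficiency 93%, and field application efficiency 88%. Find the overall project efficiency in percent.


Ec = 0.84, Eb = 0.93, Ea = 0.88
E = 0.84 * 0.93 * 0.88 * 100 = 68.7456%

68.7456 %


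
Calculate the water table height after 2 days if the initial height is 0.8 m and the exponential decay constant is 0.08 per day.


m = m0 * exp(-k*t)
m = 0.8 * exp(-0.08 * 2)
m = 0.8 * exp(-0.1600)

0.6817 m


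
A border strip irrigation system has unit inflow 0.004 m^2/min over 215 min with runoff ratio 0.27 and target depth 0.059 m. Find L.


L = q*t/((1+r)*Z)
L = 0.004*215/((1+0.27)*0.059)
L = 0.86/0.07493

11.4774 m


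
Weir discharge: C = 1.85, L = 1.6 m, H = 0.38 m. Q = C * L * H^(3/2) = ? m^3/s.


Q = C * L * H^(3/2) = 1.85 * 1.6 * 0.38^1.5 = 1.85 * 1.6 * 0.234248

0.6934 m^3/s


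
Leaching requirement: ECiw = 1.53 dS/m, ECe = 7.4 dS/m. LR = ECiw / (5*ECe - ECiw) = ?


LR = ECiw / (5*ECe - ECiw)
LR = 1.53 / (5*7.4 - 1.53)
LR = 1.53 / 35.4700

0.0431


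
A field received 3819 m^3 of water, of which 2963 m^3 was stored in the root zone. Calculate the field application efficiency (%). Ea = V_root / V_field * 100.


Ea = V_root / V_field * 100 = 2963 / 3819 * 100 = 77.5858%

77.5858 %


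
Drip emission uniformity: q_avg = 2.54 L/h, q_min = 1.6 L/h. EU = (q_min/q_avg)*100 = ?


EU = (q_min/q_avg)*100 = (1.6/2.54)*100 = 62.9921%

62.9921 %


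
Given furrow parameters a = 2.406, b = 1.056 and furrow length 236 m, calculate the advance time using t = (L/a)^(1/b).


t = (L/a)^(1/b)
t = (236/2.406)^(1/1.056)
t = 98.088113^(1/1.056)

76.9131 min


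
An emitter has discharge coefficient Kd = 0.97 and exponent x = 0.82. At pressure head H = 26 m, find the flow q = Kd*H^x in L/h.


q = Kd * H^x = 0.97 * 26^0.82 = 0.97 * 14.463658

14.0297 L/h


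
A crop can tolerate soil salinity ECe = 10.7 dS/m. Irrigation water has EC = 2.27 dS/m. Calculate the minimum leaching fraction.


LR = ECiw / (5*ECe - ECiw)
LR = 2.27 / (5*10.7 - 2.27)
LR = 2.27 / 51.2300

0.0443


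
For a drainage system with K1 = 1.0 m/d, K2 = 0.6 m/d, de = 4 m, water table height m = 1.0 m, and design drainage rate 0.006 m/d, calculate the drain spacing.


S^2 = 8*K2*de*m/q + 4*K1*m^2/q
S^2 = 8*0.6*4*1.0/0.006 + 4*1.0*1.0^2/0.006
S = sqrt(3866.6667)

62.1825 m


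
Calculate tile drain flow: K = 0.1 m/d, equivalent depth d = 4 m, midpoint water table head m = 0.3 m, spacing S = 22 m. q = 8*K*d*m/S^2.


q = 8*K*d*m/S^2
q = 8*0.1*4*0.3/22^2
q = 0.9600 / 484

0.0020 m/d


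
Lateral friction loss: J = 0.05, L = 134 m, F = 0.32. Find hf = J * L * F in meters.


hf = J * L * F = 0.05 * 134 * 0.32 = 2.1440 m

2.1440 m


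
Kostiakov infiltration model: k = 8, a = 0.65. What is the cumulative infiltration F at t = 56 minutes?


F = k * t^a = 8 * 56^0.65
F = 8 * 13.687440

109.4995 mm


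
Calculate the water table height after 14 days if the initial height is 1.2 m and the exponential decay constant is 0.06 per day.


m = m0 * exp(-k*t)
m = 1.2 * exp(-0.06 * 14)
m = 1.2 * exp(-0.8400)

0.5181 m


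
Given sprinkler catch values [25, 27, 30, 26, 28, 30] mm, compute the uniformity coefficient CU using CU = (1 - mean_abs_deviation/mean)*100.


mean = 27.666667 mm
MAD = 1.666667 mm
CU = (1 - 1.666667/27.666667)*100

93.9759 %


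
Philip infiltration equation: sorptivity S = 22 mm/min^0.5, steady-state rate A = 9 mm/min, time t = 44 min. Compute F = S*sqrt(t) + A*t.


F = S*sqrt(t) + A*t
F = 22*sqrt(44) + 9*44
F = 22*6.633250 + 396

541.9315 mm


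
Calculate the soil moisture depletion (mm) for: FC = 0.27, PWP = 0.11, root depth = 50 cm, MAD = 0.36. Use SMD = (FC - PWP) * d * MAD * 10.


SMD = (FC - PWP) * d * MAD * 10
SMD = (0.27 - 0.11) * 50 * 0.36 * 10
SMD = 0.1600 * 50 * 0.36 * 10

28.8000 mm


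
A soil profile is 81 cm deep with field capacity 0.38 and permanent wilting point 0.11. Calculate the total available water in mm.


AWC = (FC - PWP) * d * 10
AWC = (0.38 - 0.11) * 81 * 10
AWC = 0.2700 * 81 * 10

218.7000 mm


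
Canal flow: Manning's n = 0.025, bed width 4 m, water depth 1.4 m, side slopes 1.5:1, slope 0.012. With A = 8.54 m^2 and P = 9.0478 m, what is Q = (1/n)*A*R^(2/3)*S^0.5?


R = A/P = 8.54/9.0478 = 0.943876
Q = (1/0.025) * 8.54 * 0.943876^(2/3) * 0.012^0.5

36.0068 m^3/s


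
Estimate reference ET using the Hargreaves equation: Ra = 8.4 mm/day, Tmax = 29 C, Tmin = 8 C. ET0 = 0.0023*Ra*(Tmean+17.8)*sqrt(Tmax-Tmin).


Tmean = (Tmax + Tmin)/2 = (29 + 8)/2 = 18.5
ET0 = 0.0023 * 8.4 * (18.5 + 17.8) * sqrt(29 - 8)
ET0 = 0.0023 * 8.4 * 36.3 * 4.582576

3.2138 mm/day


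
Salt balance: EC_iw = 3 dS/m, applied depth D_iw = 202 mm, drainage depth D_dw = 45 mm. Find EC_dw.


EC_dw = EC_iw * D_iw / D_dw
EC_dw = 3 * 202 / 45
EC_dw = 606 / 45

13.4667 dS/m


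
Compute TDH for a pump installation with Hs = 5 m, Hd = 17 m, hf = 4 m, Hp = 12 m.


TDH = Hs + Hd + hf + Hp = 5 + 17 + 4 + 12 = 38

38 m


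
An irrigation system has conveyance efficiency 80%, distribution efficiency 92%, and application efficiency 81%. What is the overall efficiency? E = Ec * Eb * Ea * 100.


Ec = 0.8, Eb = 0.92, Ea = 0.81
E = 0.8 * 0.92 * 0.81 * 100 = 59.6160%

59.6160 %


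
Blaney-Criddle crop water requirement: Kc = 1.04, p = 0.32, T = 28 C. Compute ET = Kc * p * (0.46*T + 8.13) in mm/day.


ET = Kc * p * (0.46*T + 8.13)
ET = 1.04 * 0.32 * (0.46*28 + 8.13)
ET = 1.04 * 0.32 * 21.0100

6.9921 mm/day


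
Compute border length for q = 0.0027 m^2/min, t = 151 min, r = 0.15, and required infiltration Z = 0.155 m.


L = q*t/((1+r)*Z)
L = 0.0027*151/((1+0.15)*0.155)
L = 0.4077/0.17825

2.2872 m


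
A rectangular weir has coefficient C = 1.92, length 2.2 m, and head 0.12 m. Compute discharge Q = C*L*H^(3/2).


Q = C * L * H^(3/2) = 1.92 * 2.2 * 0.12^1.5 = 1.92 * 2.2 * 0.041569

0.1756 m^3/s


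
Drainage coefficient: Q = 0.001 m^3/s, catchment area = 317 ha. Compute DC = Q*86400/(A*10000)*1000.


DC = Q * 86400 / (A * 10000) * 1000
DC = 0.001 * 86400 / (317 * 10000) * 1000
DC = 86400.0000 / 3170000

0.0273 mm/day


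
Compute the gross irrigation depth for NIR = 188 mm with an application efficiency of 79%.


Ea = 79% = 0.79
GID = NIR / Ea = 188 / 0.79 = 237.9747 mm

237.9747 mm


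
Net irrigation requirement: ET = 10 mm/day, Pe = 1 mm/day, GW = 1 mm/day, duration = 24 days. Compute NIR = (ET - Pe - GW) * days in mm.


Daily deficit = ET - Pe - GW = 10 - 1 - 1 = 8 mm/day
NIR = 8 * 24 = 192 mm

192.0000 mm


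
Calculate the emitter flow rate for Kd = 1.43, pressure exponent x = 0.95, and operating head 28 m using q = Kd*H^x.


q = Kd * H^x = 1.43 * 28^0.95 = 1.43 * 23.702826

33.8950 L/h


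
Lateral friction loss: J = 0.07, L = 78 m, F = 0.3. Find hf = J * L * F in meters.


hf = J * L * F = 0.07 * 78 * 0.3 = 1.6380 m

1.6380 m


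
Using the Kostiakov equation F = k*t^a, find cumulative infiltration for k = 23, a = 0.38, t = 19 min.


F = k * t^a = 23 * 19^0.38
F = 23 * 3.061444

70.4132 mm


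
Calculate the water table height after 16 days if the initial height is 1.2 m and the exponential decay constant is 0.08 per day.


m = m0 * exp(-k*t)
m = 1.2 * exp(-0.08 * 16)
m = 1.2 * exp(-1.2800)

0.3336 m


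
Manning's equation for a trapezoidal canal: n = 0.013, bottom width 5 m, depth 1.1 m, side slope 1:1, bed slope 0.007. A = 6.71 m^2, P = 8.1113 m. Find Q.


R = A/P = 6.71/8.1113 = 0.827241
Q = (1/0.013) * 6.71 * 0.827241^(2/3) * 0.007^0.5

38.0554 m^3/s


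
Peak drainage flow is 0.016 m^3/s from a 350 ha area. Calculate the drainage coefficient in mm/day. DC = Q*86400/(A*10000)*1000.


DC = Q * 86400 / (A * 10000) * 1000
DC = 0.016 * 86400 / (350 * 10000) * 1000
DC = 1382400.0000 / 3500000

0.3950 mm/day


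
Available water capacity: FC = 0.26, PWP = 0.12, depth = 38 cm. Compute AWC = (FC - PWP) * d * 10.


AWC = (FC - PWP) * d * 10
AWC = (0.26 - 0.12) * 38 * 10
AWC = 0.1400 * 38 * 10

53.2000 mm


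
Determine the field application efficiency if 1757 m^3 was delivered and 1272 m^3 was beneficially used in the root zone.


Ea = V_root / V_field * 100 = 1272 / 1757 * 100 = 72.3961%

72.3961 %


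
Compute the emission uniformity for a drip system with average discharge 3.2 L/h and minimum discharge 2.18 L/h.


EU = (q_min/q_avg)*100 = (2.18/3.2)*100 = 68.1250%

68.1250 %


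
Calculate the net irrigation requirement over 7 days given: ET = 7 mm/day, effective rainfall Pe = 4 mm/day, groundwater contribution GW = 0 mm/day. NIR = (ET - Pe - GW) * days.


Daily deficit = ET - Pe - GW = 7 - 4 - 0 = 3 mm/day
NIR = 3 * 7 = 21 mm

21.0000 mm


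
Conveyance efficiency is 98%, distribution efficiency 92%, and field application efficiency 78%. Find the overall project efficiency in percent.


Ec = 0.98, Eb = 0.92, Ea = 0.78
E = 0.98 * 0.92 * 0.78 * 100 = 70.3248%

70.3248 %


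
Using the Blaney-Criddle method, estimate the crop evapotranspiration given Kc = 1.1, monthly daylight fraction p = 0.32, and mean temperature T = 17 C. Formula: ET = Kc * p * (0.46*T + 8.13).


ET = Kc * p * (0.46*T + 8.13)
ET = 1.1 * 0.32 * (0.46*17 + 8.13)
ET = 1.1 * 0.32 * 15.9500

5.6144 mm/day


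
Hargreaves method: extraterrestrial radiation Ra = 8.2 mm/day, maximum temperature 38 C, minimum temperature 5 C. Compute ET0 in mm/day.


Tmean = (Tmax + Tmin)/2 = (38 + 5)/2 = 21.5
ET0 = 0.0023 * 8.2 * (21.5 + 17.8) * sqrt(38 - 5)
ET0 = 0.0023 * 8.2 * 39.3 * 5.744563

4.2579 mm/day


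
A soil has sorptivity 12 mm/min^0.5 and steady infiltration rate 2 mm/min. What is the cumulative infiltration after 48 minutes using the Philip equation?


F = S*sqrt(t) + A*t
F = 12*sqrt(48) + 2*48
F = 12*6.928203 + 96

179.1384 mm


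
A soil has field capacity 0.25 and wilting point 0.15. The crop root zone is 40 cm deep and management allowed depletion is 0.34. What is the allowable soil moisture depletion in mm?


SMD = (FC - PWP) * d * MAD * 10
SMD = (0.25 - 0.15) * 40 * 0.34 * 10
SMD = 0.1000 * 40 * 0.34 * 10

13.6000 mm


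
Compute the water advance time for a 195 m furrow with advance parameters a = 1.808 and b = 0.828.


t = (L/a)^(1/b)
t = (195/1.808)^(1/0.828)
t = 107.853982^(1/0.828)

285.1781 min


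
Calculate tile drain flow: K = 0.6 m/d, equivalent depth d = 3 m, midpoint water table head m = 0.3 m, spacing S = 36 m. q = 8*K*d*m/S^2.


q = 8*K*d*m/S^2
q = 8*0.6*3*0.3/36^2
q = 4.3200 / 1296

0.0033 m/d


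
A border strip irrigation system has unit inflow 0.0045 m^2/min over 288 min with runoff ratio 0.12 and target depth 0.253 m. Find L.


L = q*t/((1+r)*Z)
L = 0.0045*288/((1+0.12)*0.253)
L = 1.296/0.28336

4.5737 m


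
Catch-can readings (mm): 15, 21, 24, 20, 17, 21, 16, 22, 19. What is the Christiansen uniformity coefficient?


mean = 19.444444 mm
MAD = 2.395062 mm
CU = (1 - 2.395062/19.444444)*100

87.6825 %


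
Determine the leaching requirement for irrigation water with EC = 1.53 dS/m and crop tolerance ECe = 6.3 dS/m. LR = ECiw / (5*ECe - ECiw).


LR = ECiw / (5*ECe - ECiw)
LR = 1.53 / (5*6.3 - 1.53)
LR = 1.53 / 29.9700

0.0511


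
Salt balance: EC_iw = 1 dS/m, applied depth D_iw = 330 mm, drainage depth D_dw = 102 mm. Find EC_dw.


EC_dw = EC_iw * D_iw / D_dw
EC_dw = 1 * 330 / 102
EC_dw = 330 / 102

3.2353 dS/m


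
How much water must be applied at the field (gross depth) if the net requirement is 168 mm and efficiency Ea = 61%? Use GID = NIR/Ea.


Ea = 61% = 0.61
GID = NIR / Ea = 168 / 0.61 = 275.4098 mm

275.4098 mm


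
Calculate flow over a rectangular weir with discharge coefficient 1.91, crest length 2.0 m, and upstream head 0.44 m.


Q = C * L * H^(3/2) = 1.91 * 2.0 * 0.44^1.5 = 1.91 * 2.0 * 0.291863

1.1149 m^3/s


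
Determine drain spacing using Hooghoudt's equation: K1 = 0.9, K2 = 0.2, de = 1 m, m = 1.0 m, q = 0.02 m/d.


S^2 = 8*K2*de*m/q + 4*K1*m^2/q
S^2 = 8*0.2*1*1.0/0.02 + 4*0.9*1.0^2/0.02
S = sqrt(260.0000)

16.1245 m


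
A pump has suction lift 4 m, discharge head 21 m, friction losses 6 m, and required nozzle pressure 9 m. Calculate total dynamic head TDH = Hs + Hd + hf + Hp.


TDH = Hs + Hd + hf + Hp = 4 + 21 + 6 + 9 = 40

40 m


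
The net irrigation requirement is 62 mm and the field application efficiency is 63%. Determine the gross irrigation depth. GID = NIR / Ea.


Ea = 63% = 0.63
GID = NIR / Ea = 62 / 0.63 = 98.4127 mm

98.4127 mm


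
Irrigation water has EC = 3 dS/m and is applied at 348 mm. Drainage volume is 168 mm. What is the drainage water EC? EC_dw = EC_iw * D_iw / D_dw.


EC_dw = EC_iw * D_iw / D_dw
EC_dw = 3 * 348 / 168
EC_dw = 1044 / 168

6.2143 dS/m


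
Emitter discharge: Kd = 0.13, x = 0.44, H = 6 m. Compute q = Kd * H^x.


q = Kd * H^x = 0.13 * 6^0.44 = 0.13 * 2.199817

0.2860 L/h


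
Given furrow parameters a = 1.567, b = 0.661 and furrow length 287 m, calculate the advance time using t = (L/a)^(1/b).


t = (L/a)^(1/b)
t = (287/1.567)^(1/0.661)
t = 183.152521^(1/0.661)

2650.4374 min


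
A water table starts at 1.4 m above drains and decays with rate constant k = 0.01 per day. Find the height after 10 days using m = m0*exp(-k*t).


m = m0 * exp(-k*t)
m = 1.4 * exp(-0.01 * 10)
m = 1.4 * exp(-0.1000)

1.2668 m


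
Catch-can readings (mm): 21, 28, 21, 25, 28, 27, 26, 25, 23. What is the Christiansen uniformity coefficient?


mean = 24.888889 mm
MAD = 2.148148 mm
CU = (1 - 2.148148/24.888889)*100

91.3690 %


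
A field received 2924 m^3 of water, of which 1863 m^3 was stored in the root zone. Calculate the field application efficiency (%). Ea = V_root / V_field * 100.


Ea = V_root / V_field * 100 = 1863 / 2924 * 100 = 63.7141%

63.7141 %


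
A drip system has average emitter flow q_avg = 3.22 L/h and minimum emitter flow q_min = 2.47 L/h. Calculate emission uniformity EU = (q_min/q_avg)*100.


EU = (q_min/q_avg)*100 = (2.47/3.22)*100 = 76.7081%

76.7081 %


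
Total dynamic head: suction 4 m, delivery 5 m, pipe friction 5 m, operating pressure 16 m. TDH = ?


TDH = Hs + Hd + hf + Hp = 4 + 5 + 5 + 16 = 30

30 m


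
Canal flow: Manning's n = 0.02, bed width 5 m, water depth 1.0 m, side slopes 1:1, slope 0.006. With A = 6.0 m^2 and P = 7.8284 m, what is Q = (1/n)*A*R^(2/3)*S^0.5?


R = A/P = 6.0/7.8284 = 0.766440
Q = (1/0.02) * 6.0 * 0.766440^(2/3) * 0.006^0.5

19.4618 m^3/s


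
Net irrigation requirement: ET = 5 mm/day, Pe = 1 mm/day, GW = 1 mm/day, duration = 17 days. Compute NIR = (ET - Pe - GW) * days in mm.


Daily deficit = ET - Pe - GW = 5 - 1 - 1 = 3 mm/day
NIR = 3 * 17 = 51 mm

51.0000 mm


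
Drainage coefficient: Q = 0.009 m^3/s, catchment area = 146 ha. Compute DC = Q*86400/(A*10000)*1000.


DC = Q * 86400 / (A * 10000) * 1000
DC = 0.009 * 86400 / (146 * 10000) * 1000
DC = 777600.0000 / 1460000

0.5326 mm/day


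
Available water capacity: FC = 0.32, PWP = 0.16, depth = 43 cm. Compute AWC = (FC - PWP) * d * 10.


AWC = (FC - PWP) * d * 10
AWC = (0.32 - 0.16) * 43 * 10
AWC = 0.1600 * 43 * 10

68.8000 mm


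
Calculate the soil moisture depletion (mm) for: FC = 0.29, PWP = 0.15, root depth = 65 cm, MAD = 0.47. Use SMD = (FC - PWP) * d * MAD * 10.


SMD = (FC - PWP) * d * MAD * 10
SMD = (0.29 - 0.15) * 65 * 0.47 * 10
SMD = 0.1400 * 65 * 0.47 * 10

42.7700 mm


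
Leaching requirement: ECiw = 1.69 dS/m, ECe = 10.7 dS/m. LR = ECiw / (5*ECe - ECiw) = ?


LR = ECiw / (5*ECe - ECiw)
LR = 1.69 / (5*10.7 - 1.69)
LR = 1.69 / 51.8100

0.0326


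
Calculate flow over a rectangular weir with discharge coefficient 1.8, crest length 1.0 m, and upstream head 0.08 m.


Q = C * L * H^(3/2) = 1.8 * 1.0 * 0.08^1.5 = 1.8 * 1.0 * 0.022627

0.0407 m^3/s


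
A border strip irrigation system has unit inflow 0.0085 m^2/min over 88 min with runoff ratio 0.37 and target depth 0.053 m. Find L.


L = q*t/((1+r)*Z)
L = 0.0085*88/((1+0.37)*0.053)
L = 0.748/0.07261

10.3016 m


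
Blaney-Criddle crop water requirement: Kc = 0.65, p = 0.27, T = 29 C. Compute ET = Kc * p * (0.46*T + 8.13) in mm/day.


ET = Kc * p * (0.46*T + 8.13)
ET = 0.65 * 0.27 * (0.46*29 + 8.13)
ET = 0.65 * 0.27 * 21.4700

3.7680 mm/day


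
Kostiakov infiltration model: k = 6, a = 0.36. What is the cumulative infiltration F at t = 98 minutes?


F = k * t^a = 6 * 98^0.36
F = 6 * 5.210044

31.2603 mm


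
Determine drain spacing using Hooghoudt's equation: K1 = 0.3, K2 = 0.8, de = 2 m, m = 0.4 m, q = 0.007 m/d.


S^2 = 8*K2*de*m/q + 4*K1*m^2/q
S^2 = 8*0.8*2*0.4/0.007 + 4*0.3*0.4^2/0.007
S = sqrt(758.8571)

27.5474 m


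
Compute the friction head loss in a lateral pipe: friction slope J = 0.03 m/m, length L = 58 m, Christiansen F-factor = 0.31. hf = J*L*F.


hf = J * L * F = 0.03 * 58 * 0.31 = 0.5394 m

0.5394 m


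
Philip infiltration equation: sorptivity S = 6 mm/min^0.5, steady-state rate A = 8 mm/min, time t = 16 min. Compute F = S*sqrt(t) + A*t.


F = S*sqrt(t) + A*t
F = 6*sqrt(16) + 8*16
F = 6*4.000000 + 128

152.0000 mm


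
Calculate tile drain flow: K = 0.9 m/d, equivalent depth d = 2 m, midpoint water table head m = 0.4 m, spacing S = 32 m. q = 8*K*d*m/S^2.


q = 8*K*d*m/S^2
q = 8*0.9*2*0.4/32^2
q = 5.7600 / 1024

0.0056 m/d


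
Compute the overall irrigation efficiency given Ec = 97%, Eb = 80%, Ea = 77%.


Ec = 0.97, Eb = 0.8, Ea = 0.77
E = 0.97 * 0.8 * 0.77 * 100 = 59.7520%

59.7520 %


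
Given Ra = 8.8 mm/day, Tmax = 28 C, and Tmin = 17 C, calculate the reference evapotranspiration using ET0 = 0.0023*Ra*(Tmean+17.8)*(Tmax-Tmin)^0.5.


Tmean = (Tmax + Tmin)/2 = (28 + 17)/2 = 22.5
ET0 = 0.0023 * 8.8 * (22.5 + 17.8) * sqrt(28 - 17)
ET0 = 0.0023 * 8.8 * 40.3 * 3.316625

2.7053 mm/day


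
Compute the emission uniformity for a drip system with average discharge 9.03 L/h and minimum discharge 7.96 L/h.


EU = (q_min/q_avg)*100 = (7.96/9.03)*100 = 88.1506%

88.1506 %


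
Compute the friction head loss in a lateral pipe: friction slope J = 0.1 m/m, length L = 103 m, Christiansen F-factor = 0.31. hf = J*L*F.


hf = J * L * F = 0.1 * 103 * 0.31 = 3.1930 m

3.1930 m


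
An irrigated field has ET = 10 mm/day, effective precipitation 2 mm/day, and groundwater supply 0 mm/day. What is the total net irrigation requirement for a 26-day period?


Daily deficit = ET - Pe - GW = 10 - 2 - 0 = 8 mm/day
NIR = 8 * 26 = 208 mm

208.0000 mm


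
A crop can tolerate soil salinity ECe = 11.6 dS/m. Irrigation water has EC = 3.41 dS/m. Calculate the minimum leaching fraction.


LR = ECiw / (5*ECe - ECiw)
LR = 3.41 / (5*11.6 - 3.41)
LR = 3.41 / 54.5900

0.0625


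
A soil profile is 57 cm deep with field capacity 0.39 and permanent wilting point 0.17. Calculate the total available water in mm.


AWC = (FC - PWP) * d * 10
AWC = (0.39 - 0.17) * 57 * 10
AWC = 0.2200 * 57 * 10

125.4000 mm


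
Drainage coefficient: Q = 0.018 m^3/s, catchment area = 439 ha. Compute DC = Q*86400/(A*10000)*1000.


DC = Q * 86400 / (A * 10000) * 1000
DC = 0.018 * 86400 / (439 * 10000) * 1000
DC = 1555200.0000 / 4390000

0.3543 mm/day
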